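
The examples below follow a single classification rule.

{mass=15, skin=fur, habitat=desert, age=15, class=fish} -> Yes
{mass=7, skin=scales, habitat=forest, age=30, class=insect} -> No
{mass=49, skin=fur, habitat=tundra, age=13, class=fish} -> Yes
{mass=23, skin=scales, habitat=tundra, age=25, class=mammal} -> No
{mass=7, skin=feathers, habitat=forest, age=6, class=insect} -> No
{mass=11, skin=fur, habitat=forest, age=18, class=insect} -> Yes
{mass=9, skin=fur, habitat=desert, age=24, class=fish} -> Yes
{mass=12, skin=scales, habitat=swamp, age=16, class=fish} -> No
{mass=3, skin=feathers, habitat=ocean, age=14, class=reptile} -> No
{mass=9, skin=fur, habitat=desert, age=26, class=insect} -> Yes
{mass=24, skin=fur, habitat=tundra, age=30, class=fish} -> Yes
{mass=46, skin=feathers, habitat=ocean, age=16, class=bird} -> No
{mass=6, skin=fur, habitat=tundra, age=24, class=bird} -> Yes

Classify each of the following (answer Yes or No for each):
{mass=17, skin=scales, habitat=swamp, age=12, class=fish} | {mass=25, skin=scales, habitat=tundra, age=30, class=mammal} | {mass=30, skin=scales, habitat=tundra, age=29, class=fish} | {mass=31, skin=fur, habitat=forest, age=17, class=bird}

The simplest hypothesis consistent with all the labels is: skin is fur.
{mass=17, skin=scales, habitat=swamp, age=12, class=fish}: No (skin is scales). {mass=25, skin=scales, habitat=tundra, age=30, class=mammal}: No (skin is scales). {mass=30, skin=scales, habitat=tundra, age=29, class=fish}: No (skin is scales). {mass=31, skin=fur, habitat=forest, age=17, class=bird}: Yes (skin is fur).

No, No, No, Yes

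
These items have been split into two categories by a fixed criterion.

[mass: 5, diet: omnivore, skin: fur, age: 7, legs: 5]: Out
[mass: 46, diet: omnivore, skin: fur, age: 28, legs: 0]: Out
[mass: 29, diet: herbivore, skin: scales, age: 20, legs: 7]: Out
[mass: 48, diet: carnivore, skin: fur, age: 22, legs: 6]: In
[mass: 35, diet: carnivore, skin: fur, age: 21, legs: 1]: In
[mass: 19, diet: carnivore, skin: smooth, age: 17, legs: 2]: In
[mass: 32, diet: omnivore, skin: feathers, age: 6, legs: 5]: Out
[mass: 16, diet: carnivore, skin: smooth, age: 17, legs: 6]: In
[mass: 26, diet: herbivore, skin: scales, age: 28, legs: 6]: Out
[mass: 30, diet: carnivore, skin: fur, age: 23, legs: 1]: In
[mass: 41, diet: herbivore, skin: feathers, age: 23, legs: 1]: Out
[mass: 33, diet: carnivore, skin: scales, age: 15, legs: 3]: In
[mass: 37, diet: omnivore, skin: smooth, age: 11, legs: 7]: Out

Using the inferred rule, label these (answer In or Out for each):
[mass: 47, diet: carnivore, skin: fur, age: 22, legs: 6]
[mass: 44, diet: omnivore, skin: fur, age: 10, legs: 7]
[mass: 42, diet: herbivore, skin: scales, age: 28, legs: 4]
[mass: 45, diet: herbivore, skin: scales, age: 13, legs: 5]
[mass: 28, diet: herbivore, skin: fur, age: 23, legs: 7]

In, Out, Out, Out, Out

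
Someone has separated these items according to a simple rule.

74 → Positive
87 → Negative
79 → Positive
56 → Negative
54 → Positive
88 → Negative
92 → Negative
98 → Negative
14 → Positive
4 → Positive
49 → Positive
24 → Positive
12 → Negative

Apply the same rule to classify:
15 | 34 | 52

Every 'Positive' example satisfies: ≡ 4 (mod 5). None of the 'Negative' examples do.

Negative, Positive, Negative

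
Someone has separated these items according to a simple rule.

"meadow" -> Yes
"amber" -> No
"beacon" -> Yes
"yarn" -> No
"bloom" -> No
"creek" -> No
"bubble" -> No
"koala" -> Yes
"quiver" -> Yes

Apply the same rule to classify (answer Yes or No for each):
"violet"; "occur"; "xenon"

A rule that fits every label: has ≥ 3 vowels — true of each 'Yes' example, false of each 'No' one.
Yes: "violet", since 3 vowels. No: "occur", since 2 vowels. No: "xenon", since 2 vowels.

Yes, No, No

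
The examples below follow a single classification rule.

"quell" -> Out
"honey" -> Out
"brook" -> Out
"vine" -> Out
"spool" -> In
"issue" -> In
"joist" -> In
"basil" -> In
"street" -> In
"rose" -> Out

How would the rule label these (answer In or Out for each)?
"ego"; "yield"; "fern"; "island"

Out, Out, Out, In

The common property of the 'In' items is: length ≥ 5 AND contains 's'. No 'Out' item has it.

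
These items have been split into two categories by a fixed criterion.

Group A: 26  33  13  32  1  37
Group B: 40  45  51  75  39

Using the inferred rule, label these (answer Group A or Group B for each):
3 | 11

Group A, Group A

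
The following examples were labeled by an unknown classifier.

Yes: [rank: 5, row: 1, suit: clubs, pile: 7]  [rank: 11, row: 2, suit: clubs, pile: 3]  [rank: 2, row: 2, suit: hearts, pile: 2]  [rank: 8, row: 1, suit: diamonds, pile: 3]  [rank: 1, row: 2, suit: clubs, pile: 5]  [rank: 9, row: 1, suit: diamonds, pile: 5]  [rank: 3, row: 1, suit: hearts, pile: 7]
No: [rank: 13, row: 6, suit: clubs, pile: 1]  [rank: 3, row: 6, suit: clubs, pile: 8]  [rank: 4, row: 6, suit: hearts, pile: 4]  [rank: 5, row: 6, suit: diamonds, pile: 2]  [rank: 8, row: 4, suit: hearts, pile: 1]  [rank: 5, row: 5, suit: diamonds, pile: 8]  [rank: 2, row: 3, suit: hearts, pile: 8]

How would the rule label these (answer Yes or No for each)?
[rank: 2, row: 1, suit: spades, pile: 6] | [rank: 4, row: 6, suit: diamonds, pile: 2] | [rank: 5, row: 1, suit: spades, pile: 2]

One predicate separates the groups cleanly: row ≤ 2.
[rank: 2, row: 1, suit: spades, pile: 6]: row = 1 — satisfies this, so Yes. [rank: 4, row: 6, suit: diamonds, pile: 2]: row = 6 — fails this test, so No. [rank: 5, row: 1, suit: spades, pile: 2]: row = 1 — satisfies this, so Yes.

Yes, No, Yes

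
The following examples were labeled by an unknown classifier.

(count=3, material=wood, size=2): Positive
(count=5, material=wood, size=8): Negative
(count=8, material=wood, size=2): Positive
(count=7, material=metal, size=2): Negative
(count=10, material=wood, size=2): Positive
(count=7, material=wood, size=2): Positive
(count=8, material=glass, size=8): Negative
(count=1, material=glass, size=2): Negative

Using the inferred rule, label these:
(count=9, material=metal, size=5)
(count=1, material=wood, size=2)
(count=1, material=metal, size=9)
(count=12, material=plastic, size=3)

The simplest hypothesis consistent with all the labels is: material is wood AND size = 2.
(count=9, material=metal, size=5): Negative (material is metal, size = 5). (count=1, material=wood, size=2): Positive (material is wood, size = 2). (count=1, material=metal, size=9): Negative (material is metal, size = 9). (count=12, material=plastic, size=3): Negative (material is plastic, size = 3).

Negative, Positive, Negative, Negative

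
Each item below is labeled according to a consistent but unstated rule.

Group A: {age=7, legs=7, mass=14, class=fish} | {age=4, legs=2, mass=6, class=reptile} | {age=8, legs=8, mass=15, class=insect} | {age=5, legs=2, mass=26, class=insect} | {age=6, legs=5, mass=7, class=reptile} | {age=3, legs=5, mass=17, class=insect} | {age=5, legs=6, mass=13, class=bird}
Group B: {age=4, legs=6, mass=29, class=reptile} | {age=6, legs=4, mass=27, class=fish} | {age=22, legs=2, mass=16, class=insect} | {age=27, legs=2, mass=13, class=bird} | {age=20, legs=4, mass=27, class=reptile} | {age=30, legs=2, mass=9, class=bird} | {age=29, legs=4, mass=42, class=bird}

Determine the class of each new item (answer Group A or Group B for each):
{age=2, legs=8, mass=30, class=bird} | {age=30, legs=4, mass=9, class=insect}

The simplest hypothesis consistent with all the labels is: mass ≤ 26 AND age ≤ 8.

Group B, Group B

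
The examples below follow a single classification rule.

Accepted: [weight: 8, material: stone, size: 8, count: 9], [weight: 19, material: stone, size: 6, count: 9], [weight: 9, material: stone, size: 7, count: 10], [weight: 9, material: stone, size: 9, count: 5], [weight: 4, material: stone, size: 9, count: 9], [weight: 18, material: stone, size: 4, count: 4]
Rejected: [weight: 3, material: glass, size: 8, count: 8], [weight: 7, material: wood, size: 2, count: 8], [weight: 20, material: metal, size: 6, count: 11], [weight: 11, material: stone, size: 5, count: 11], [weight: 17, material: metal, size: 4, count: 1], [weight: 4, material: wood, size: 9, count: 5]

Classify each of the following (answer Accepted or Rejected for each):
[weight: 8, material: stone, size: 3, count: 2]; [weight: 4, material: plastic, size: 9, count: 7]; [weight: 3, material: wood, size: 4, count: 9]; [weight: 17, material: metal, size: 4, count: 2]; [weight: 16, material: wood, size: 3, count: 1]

The classifier is using: material is stone AND count ≤ 10.
Accepted: [weight: 8, material: stone, size: 3, count: 2], since material is stone, count = 2. Rejected: [weight: 4, material: plastic, size: 9, count: 7], since material is plastic, count = 7. Rejected: [weight: 3, material: wood, size: 4, count: 9], since material is wood, count = 9. Rejected: [weight: 17, material: metal, size: 4, count: 2], since material is metal, count = 2. Rejected: [weight: 16, material: wood, size: 3, count: 1], since material is wood, count = 1.

Accepted, Rejected, Rejected, Rejected, Rejected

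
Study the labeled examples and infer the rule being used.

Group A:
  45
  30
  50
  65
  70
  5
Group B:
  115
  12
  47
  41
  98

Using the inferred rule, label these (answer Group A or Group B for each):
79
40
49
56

Group B, Group A, Group B, Group B

Rule: multiple of 5 AND at most 70. This holds for each 'Group A' example and fails for each 'Group B' one.
79 — 79 = 5·15 + 4, 79 > 70, hence Group B.
40 — 40 = 5·8, 40 ≤ 70, hence Group A.
49 — 49 = 5·9 + 4, 49 ≤ 70, hence Group B.
56 — 56 = 5·11 + 1, 56 ≤ 70, hence Group B.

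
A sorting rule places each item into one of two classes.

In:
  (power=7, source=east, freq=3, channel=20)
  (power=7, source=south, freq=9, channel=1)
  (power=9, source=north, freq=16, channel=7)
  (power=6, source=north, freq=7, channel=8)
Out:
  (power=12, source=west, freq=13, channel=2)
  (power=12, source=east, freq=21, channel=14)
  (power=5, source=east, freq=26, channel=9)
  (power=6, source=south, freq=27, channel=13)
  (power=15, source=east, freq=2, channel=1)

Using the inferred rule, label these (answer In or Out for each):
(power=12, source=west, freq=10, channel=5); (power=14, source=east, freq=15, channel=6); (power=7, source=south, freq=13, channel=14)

Out, Out, In

One predicate separates the groups cleanly: freq ≤ 16 AND power ≤ 9.
(power=12, source=west, freq=10, channel=5): freq = 10, power = 12, does not pass → Out. (power=14, source=east, freq=15, channel=6): freq = 15, power = 14, does not pass → Out. (power=7, source=south, freq=13, channel=14): freq = 13, power = 7, satisfies this → In.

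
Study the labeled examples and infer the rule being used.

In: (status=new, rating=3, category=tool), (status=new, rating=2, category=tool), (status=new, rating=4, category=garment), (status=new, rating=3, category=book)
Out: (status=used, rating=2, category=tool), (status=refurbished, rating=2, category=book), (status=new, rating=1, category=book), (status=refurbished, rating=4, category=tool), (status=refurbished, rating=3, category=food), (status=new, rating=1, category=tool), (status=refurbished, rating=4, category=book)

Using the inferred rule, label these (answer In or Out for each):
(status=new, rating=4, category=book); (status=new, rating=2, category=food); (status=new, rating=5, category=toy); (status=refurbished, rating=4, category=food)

In, In, In, Out

The distinguishing property — status is new AND rating ≥ 2 — holds for all the 'In' cases and none of the 'Out' cases.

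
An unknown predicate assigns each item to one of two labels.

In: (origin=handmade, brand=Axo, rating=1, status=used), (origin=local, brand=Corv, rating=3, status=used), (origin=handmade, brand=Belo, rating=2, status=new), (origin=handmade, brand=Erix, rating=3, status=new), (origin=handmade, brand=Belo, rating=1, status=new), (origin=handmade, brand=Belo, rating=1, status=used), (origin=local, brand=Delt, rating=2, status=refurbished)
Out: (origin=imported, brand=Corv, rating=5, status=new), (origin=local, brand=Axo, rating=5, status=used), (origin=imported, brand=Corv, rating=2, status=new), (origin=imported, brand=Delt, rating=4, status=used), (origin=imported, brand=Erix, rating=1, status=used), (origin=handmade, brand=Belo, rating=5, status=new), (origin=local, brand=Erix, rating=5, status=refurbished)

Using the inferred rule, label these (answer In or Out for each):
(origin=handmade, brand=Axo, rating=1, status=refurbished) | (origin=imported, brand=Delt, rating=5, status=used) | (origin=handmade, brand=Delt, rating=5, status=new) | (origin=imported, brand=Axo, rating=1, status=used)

'In' ⟺ origin is not imported AND rating ≤ 3.
(origin=handmade, brand=Axo, rating=1, status=refurbished): origin is handmade, rating = 1, fits → In. (origin=imported, brand=Delt, rating=5, status=used): origin is imported, rating = 5, doesn't match → Out. (origin=handmade, brand=Delt, rating=5, status=new): origin is handmade, rating = 5, doesn't match → Out. (origin=imported, brand=Axo, rating=1, status=used): origin is imported, rating = 1, doesn't match → Out.

In, Out, Out, Out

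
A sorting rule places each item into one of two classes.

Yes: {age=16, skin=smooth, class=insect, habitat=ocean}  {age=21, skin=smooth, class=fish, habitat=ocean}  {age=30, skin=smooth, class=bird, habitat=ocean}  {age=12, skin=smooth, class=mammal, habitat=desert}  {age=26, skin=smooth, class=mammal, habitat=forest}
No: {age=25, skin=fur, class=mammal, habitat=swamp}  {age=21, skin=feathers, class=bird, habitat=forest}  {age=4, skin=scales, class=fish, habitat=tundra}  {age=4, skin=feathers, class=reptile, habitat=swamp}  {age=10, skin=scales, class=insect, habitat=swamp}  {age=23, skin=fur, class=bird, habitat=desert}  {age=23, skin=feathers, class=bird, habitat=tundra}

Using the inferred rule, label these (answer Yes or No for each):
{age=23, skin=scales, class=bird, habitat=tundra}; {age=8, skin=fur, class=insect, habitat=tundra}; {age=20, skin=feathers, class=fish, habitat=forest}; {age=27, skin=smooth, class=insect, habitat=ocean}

No, No, No, Yes

All 'Yes' examples share one property — skin is smooth — and every 'No' example lacks it.
{age=23, skin=scales, class=bird, habitat=tundra}: No (skin is scales). {age=8, skin=fur, class=insect, habitat=tundra}: No (skin is fur). {age=20, skin=feathers, class=fish, habitat=forest}: No (skin is feathers). {age=27, skin=smooth, class=insect, habitat=ocean}: Yes (skin is smooth).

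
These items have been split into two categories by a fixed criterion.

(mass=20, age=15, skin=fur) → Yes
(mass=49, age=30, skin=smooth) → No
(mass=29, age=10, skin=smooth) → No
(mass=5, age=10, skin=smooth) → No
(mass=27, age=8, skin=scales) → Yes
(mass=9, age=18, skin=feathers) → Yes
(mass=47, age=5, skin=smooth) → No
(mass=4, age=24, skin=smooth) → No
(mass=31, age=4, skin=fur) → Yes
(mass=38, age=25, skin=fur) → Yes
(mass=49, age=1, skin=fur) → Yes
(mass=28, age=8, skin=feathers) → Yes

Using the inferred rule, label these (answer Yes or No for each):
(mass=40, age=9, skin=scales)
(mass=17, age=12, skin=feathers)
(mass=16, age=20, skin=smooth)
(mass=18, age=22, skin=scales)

Yes, Yes, No, Yes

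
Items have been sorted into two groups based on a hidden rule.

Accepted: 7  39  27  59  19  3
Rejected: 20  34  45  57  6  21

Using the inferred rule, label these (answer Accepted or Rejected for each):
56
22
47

Rejected, Rejected, Accepted

One predicate separates the groups cleanly: ≡ 3 (mod 4).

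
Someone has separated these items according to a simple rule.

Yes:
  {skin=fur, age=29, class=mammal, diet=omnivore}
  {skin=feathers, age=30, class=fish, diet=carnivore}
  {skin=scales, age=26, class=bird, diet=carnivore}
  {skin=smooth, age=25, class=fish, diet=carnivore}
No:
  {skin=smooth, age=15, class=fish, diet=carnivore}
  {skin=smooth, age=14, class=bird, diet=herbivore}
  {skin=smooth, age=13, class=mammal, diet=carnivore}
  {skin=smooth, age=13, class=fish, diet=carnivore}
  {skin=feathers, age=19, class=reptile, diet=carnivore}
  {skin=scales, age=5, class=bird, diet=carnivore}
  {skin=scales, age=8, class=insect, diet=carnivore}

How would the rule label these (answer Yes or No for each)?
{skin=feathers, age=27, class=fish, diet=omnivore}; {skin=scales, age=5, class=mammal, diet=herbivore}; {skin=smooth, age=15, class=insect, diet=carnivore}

Yes, No, No

The simplest hypothesis consistent with all the labels is: age ≥ 25.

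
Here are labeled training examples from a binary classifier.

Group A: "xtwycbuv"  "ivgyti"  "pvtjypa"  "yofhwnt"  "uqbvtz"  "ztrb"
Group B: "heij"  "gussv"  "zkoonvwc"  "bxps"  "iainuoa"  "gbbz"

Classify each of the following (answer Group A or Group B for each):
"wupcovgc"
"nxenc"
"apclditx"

Group B, Group B, Group A

All 'Group A' examples share one property — contains 't' — and every 'Group B' example lacks it.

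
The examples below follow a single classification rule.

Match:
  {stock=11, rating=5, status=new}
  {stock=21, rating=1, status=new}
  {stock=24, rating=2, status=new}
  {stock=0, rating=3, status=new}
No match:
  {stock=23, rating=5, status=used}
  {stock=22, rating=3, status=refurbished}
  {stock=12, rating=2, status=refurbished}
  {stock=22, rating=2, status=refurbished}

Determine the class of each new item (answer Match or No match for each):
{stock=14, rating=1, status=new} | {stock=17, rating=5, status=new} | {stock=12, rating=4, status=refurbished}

The rule appears to be: status is new.
Match: {stock=14, rating=1, status=new}, since status is new. Match: {stock=17, rating=5, status=new}, since status is new. No match: {stock=12, rating=4, status=refurbished}, since status is refurbished.

Match, Match, No match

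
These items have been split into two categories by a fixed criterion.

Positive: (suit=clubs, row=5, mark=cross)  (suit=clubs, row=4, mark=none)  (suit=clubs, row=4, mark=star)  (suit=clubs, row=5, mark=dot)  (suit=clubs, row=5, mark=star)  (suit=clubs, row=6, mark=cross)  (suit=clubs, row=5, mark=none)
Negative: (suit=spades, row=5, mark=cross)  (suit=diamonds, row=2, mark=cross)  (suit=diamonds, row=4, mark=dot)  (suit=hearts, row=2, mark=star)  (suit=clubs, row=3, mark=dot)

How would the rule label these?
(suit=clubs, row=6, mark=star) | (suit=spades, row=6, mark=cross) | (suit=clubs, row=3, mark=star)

The distinguishing property — suit is clubs AND row ≥ 4 — holds for all the 'Positive' cases and none of the 'Negative' cases.
(suit=clubs, row=6, mark=star): Positive (suit is clubs, row = 6). (suit=spades, row=6, mark=cross): Negative (suit is spades, row = 6). (suit=clubs, row=3, mark=star): Negative (suit is clubs, row = 3).

Positive, Negative, Negative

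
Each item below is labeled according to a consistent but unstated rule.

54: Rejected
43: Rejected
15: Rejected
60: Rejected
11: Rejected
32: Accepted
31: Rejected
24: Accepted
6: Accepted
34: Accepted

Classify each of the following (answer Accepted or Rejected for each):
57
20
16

Rejected, Accepted, Accepted

The rule appears to be: even AND at most 34.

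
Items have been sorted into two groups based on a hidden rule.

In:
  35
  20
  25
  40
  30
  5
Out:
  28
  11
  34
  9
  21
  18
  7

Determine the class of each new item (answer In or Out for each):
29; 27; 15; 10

Out, Out, In, In

Every 'In' example satisfies: multiple of 5. None of the 'Out' examples do.
29: Out (29 = 5·5 + 4). 27: Out (27 = 5·5 + 2). 15: In (15 = 5·3). 10: In (10 = 5·2).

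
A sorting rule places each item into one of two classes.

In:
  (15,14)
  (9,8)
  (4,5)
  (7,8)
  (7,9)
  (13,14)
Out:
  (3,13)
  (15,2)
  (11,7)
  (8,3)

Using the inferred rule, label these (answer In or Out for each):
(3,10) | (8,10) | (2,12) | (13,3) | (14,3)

The simplest hypothesis consistent with all the labels is: |first − second| ≤ 2.
Out: (3,10), since |3−10| = 7.
In: (8,10), since |8−10| = 2.
Out: (2,12), since |2−12| = 10.
Out: (13,3), since |13−3| = 10.
Out: (14,3), since |14−3| = 11.

Out, In, Out, Out, Out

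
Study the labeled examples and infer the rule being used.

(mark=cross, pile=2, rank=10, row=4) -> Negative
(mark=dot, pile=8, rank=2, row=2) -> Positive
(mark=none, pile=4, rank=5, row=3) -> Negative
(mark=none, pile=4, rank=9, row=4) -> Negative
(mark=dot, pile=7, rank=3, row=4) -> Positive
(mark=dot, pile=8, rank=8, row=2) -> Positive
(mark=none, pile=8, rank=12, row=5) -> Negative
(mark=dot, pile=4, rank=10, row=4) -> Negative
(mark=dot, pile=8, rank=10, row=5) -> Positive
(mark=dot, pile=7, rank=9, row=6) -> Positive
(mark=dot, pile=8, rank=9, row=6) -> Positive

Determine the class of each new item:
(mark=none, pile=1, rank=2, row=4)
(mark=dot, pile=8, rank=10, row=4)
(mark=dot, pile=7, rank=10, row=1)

The distinguishing property — mark is dot AND pile ≥ 7 — holds for all the 'Positive' cases and none of the 'Negative' cases.
(mark=none, pile=1, rank=2, row=4): mark is none, pile = 1 — does not pass, so Negative. (mark=dot, pile=8, rank=10, row=4): mark is dot, pile = 8 — meets the rule, so Positive. (mark=dot, pile=7, rank=10, row=1): mark is dot, pile = 7 — meets the rule, so Positive.

Negative, Positive, Positive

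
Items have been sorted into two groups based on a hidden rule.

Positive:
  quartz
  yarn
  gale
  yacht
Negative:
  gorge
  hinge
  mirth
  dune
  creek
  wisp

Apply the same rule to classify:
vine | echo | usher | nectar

'Positive' ⟺ contains 'a'.
vine: no 'a', fails the rule → Negative. echo: no 'a', fails the rule → Negative. usher: no 'a', fails the rule → Negative. nectar: has 'a', passes → Positive.

Negative, Negative, Negative, Positive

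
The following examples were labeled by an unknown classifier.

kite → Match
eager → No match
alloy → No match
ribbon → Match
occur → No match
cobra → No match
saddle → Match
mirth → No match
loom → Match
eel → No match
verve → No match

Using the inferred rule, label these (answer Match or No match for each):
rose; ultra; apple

Comparing the two groups points to one rule — even length.
rose → length 4 → Match. ultra → length 5 → No match. apple → length 5 → No match.

Match, No match, No match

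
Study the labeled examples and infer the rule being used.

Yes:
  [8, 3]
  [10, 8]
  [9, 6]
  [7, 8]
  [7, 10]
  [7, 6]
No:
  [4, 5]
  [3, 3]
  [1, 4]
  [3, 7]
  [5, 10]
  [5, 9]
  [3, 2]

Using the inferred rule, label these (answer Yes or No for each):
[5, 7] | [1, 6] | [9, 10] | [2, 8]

No, No, Yes, No

All 'Yes' examples share one property — first ≥ 6 — and every 'No' example lacks it.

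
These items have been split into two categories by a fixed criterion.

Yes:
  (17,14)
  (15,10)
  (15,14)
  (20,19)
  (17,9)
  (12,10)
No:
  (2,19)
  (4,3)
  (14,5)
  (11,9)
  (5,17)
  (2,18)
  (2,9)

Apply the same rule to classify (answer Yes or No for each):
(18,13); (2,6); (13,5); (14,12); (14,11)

Yes, No, No, Yes, Yes

The simplest hypothesis consistent with all the labels is: first > second AND sum ≥ 21.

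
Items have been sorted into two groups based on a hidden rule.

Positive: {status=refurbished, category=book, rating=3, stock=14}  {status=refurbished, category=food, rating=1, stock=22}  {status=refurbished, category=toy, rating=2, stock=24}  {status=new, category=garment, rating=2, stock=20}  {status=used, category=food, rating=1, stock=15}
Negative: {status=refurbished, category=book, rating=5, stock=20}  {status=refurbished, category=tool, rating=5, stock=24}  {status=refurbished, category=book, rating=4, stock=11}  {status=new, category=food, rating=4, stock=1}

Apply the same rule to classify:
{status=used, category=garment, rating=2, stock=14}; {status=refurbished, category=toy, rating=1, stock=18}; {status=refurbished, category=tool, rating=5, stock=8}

Positive, Positive, Negative

The common property of the 'Positive' items is: rating ≤ 3. No 'Negative' item has it.
{status=used, category=garment, rating=2, stock=14}: rating = 2 — qualifies, so Positive.
{status=refurbished, category=toy, rating=1, stock=18}: rating = 1 — qualifies, so Positive.
{status=refurbished, category=tool, rating=5, stock=8}: rating = 5 — fails the rule, so Negative.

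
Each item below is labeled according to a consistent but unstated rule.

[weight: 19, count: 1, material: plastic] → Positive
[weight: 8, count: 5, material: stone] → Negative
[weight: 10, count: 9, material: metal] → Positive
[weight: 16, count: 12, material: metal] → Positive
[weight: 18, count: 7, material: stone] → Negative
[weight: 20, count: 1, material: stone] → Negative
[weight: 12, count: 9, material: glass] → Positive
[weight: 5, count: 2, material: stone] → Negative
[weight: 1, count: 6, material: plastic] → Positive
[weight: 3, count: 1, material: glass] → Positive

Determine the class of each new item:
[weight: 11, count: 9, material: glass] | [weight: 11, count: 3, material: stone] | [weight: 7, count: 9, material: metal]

Positive, Negative, Positive

The simplest hypothesis consistent with all the labels is: material is not stone.
Positive: [weight: 11, count: 9, material: glass], since material is glass. Negative: [weight: 11, count: 3, material: stone], since material is stone. Positive: [weight: 7, count: 9, material: metal], since material is metal.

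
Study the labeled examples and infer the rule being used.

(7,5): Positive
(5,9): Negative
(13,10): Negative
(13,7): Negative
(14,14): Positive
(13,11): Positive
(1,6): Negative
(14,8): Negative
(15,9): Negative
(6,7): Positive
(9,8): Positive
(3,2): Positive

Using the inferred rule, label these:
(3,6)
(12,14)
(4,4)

Negative, Positive, Positive

The simplest hypothesis consistent with all the labels is: |first − second| ≤ 2.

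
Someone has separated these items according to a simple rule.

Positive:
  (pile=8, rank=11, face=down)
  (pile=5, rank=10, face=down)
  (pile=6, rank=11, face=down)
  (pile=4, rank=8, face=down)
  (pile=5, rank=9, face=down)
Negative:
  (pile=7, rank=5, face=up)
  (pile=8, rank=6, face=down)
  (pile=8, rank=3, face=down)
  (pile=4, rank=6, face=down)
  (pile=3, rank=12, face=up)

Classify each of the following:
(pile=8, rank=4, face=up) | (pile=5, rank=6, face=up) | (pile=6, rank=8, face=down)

Negative, Negative, Positive

The distinguishing property — face is down AND rank ≥ 8 — holds for all the 'Positive' cases and none of the 'Negative' cases.
Negative: (pile=8, rank=4, face=up), since face is up, rank = 4.
Negative: (pile=5, rank=6, face=up), since face is up, rank = 6.
Positive: (pile=6, rank=8, face=down), since face is down, rank = 8.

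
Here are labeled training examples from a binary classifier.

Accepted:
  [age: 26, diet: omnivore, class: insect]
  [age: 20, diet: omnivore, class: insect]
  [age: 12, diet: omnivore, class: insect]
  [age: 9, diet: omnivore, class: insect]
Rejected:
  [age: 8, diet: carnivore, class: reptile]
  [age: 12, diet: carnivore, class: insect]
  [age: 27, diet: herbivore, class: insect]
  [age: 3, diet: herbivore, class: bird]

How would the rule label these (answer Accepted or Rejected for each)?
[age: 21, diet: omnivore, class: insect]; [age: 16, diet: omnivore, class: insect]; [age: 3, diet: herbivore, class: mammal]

The classifier is using: diet is omnivore.
[age: 21, diet: omnivore, class: insect] → diet is omnivore → Accepted. [age: 16, diet: omnivore, class: insect] → diet is omnivore → Accepted. [age: 3, diet: herbivore, class: mammal] → diet is herbivore → Rejected.

Accepted, Accepted, Rejected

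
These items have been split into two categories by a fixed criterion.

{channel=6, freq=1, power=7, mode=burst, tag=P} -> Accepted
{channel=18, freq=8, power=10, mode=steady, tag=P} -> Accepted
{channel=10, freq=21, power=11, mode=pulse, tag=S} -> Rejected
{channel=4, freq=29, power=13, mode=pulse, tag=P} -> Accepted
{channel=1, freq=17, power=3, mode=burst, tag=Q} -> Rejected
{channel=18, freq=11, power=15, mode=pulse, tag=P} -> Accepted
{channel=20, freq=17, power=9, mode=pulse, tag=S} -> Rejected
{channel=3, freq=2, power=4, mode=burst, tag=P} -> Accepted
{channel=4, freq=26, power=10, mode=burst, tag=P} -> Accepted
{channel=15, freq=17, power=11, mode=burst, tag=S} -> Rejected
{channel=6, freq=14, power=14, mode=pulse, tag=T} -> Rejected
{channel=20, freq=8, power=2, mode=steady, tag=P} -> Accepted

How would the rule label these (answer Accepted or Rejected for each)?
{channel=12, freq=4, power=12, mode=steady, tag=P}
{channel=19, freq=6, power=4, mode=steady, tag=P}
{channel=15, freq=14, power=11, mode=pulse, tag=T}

Accepted, Accepted, Rejected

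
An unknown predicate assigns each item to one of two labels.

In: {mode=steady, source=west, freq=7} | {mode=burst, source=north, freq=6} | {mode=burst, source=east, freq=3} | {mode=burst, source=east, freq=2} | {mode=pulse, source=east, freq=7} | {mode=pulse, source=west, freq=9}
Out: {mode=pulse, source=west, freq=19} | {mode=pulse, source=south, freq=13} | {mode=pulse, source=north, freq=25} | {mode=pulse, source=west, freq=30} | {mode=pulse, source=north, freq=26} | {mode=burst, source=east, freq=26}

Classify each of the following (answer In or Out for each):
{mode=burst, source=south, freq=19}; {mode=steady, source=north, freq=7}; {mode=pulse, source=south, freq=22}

Out, In, Out

The common property of the 'In' items is: freq ≤ 9. No 'Out' item has it.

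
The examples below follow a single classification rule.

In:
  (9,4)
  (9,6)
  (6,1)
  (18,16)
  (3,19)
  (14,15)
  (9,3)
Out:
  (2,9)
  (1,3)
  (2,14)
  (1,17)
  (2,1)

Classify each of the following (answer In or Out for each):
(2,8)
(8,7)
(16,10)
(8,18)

Out, In, In, In

A rule that fits every label: first ≥ 3 — true of each 'In' example, false of each 'Out' one.
(2,8): first 2, does not pass → Out. (8,7): first 8, qualifies → In. (16,10): first 16, qualifies → In. (8,18): first 8, qualifies → In.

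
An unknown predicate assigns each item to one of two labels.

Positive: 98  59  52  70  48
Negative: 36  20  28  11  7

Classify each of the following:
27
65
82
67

The common property of the 'Positive' items is: at least 48. No 'Negative' item has it.
27: 27 < 48 — does not fit, so Negative. 65: 65 ≥ 48 — meets the rule, so Positive. 82: 82 ≥ 48 — meets the rule, so Positive. 67: 67 ≥ 48 — meets the rule, so Positive.

Negative, Positive, Positive, Positive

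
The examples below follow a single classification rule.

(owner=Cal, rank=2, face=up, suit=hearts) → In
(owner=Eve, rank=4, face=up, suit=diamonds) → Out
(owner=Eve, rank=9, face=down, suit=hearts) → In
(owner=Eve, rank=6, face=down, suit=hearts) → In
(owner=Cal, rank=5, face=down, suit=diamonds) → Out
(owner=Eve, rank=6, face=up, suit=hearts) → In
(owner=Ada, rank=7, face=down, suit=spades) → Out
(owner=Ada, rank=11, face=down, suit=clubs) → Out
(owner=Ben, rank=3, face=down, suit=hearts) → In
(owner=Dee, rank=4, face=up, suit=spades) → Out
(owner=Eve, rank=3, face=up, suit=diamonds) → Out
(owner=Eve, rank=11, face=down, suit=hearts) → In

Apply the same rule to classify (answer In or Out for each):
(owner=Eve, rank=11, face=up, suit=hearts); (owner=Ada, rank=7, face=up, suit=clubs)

The distinguishing property — suit is hearts — holds for all the 'In' cases and none of the 'Out' cases.
In: (owner=Eve, rank=11, face=up, suit=hearts), since suit is hearts. Out: (owner=Ada, rank=7, face=up, suit=clubs), since suit is clubs.

In, Out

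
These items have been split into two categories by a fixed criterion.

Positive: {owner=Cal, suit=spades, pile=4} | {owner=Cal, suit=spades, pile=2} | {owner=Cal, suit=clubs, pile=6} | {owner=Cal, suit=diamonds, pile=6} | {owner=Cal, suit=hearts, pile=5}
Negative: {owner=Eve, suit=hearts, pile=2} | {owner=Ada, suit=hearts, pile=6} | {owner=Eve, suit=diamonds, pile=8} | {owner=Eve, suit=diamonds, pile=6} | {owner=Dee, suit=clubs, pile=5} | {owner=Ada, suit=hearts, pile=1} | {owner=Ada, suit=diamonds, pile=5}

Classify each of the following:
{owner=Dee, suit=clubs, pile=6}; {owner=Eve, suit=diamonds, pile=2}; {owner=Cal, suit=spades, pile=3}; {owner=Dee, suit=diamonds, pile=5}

Negative, Negative, Positive, Negative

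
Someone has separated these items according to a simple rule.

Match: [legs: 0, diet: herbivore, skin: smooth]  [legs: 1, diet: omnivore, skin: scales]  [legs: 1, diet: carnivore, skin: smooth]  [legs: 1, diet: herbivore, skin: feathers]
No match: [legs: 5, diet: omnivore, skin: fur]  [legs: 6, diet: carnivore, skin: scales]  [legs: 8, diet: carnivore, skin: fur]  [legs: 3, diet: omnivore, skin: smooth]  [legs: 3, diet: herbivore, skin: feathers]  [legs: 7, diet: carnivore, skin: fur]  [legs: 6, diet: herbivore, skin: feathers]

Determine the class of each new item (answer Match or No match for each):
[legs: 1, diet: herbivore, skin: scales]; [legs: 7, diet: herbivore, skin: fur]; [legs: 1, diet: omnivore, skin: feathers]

Match, No match, Match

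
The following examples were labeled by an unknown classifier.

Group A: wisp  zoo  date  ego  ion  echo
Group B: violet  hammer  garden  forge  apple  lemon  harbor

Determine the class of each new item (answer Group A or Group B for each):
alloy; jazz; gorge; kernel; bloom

Group B, Group A, Group B, Group B, Group B

The distinguishing property — length ≤ 4 — holds for all the 'Group A' cases and none of the 'Group B' cases.
alloy — length 5, hence Group B. jazz — length 4, hence Group A. gorge — length 5, hence Group B. kernel — length 6, hence Group B. bloom — length 5, hence Group B.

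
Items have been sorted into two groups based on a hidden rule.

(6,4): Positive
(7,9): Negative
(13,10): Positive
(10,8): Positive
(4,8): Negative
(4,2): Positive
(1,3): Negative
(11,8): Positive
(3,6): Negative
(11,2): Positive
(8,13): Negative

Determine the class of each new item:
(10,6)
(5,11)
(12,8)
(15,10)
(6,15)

Positive, Negative, Positive, Positive, Negative

The classifier is using: first > second.
(10,6): 10 > 6, passes → Positive.
(5,11): 5 < 11, fails this test → Negative.
(12,8): 12 > 8, passes → Positive.
(15,10): 15 > 10, passes → Positive.
(6,15): 6 < 15, fails this test → Negative.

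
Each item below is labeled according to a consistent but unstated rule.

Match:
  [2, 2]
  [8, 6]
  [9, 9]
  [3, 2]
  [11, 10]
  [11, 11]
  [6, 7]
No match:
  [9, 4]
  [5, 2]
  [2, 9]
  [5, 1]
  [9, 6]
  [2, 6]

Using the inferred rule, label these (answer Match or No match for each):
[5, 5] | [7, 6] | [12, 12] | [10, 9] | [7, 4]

One predicate separates the groups cleanly: |first − second| ≤ 2.
Match: [5, 5], since |5−5| = 0. Match: [7, 6], since |7−6| = 1. Match: [12, 12], since |12−12| = 0. Match: [10, 9], since |10−9| = 1. No match: [7, 4], since |7−4| = 3.

Match, Match, Match, Match, No match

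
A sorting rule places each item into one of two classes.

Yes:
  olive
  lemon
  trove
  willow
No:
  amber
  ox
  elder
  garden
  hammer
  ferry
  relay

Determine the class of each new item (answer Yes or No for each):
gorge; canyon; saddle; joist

A rule that fits every label: length ≥ 5 AND contains 'o' — true of each 'Yes' example, false of each 'No' one.
gorge: Yes (length 5, has 'o'). canyon: Yes (length 6, has 'o'). saddle: No (length 6, no 'o'). joist: Yes (length 5, has 'o').

Yes, Yes, No, Yes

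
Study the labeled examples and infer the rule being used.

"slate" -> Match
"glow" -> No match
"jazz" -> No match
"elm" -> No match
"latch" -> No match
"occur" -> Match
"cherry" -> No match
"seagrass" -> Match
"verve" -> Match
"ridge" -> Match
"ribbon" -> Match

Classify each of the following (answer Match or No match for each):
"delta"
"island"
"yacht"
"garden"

Match, Match, No match, Match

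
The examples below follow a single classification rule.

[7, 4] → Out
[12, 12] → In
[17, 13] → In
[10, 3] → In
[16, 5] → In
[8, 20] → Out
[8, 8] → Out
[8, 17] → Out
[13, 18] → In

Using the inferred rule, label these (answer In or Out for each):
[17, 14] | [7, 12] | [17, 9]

One predicate separates the groups cleanly: first ≥ 10.
In: [17, 14], since first 17.
Out: [7, 12], since first 7.
In: [17, 9], since first 17.

In, Out, In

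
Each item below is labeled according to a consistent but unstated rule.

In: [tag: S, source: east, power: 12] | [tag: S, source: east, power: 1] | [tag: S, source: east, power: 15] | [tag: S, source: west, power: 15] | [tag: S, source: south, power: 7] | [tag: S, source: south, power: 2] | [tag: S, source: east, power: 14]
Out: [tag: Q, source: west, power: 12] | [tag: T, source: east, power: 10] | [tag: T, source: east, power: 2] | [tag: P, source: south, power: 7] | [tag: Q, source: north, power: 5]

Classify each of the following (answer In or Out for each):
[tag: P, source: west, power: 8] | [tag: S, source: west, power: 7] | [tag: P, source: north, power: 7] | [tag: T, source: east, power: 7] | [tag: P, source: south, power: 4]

All 'In' examples share one property — tag is S — and every 'Out' example lacks it.
[tag: P, source: west, power: 8] → tag is P → Out.
[tag: S, source: west, power: 7] → tag is S → In.
[tag: P, source: north, power: 7] → tag is P → Out.
[tag: T, source: east, power: 7] → tag is T → Out.
[tag: P, source: south, power: 4] → tag is P → Out.

Out, In, Out, Out, Out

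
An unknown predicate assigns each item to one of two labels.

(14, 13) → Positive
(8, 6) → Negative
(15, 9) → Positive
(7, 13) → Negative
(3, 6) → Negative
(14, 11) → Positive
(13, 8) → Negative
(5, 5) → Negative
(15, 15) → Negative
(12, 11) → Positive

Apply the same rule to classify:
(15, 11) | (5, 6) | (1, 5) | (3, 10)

Positive, Negative, Negative, Negative

Every 'Positive' example satisfies: first > second AND second is odd. None of the 'Negative' examples do.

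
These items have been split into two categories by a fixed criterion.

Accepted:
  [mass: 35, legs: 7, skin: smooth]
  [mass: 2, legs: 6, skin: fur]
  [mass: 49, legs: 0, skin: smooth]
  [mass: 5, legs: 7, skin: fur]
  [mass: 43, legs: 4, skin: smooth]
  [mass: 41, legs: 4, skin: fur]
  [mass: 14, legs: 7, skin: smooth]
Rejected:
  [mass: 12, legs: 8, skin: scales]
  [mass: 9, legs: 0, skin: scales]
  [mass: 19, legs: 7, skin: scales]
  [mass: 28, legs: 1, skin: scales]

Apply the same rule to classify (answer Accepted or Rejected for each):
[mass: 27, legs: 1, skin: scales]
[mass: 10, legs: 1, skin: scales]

Checking candidate rules against both groups, what survives is: skin is not scales.
[mass: 27, legs: 1, skin: scales]: Rejected (skin is scales). [mass: 10, legs: 1, skin: scales]: Rejected (skin is scales).

Rejected, Rejected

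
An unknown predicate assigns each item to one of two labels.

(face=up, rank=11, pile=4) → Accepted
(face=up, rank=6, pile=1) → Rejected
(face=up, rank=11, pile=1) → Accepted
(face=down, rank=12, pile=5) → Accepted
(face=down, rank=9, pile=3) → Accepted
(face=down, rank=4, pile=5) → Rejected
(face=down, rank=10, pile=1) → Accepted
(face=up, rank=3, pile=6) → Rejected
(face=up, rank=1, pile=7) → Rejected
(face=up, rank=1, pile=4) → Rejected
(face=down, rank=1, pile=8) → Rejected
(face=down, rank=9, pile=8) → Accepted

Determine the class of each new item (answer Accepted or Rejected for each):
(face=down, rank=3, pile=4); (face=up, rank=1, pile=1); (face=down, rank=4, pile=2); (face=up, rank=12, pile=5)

Rejected, Rejected, Rejected, Accepted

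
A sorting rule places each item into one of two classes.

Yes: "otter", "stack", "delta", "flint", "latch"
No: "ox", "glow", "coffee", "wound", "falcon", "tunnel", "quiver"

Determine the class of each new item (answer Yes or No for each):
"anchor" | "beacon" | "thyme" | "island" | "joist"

No, No, Yes, No, Yes

The rule appears to be: odd length AND contains 't'.
"anchor" — length 6, no 't', hence No. "beacon" — length 6, no 't', hence No. "thyme" — length 5, has 't', hence Yes. "island" — length 6, no 't', hence No. "joist" — length 5, has 't', hence Yes.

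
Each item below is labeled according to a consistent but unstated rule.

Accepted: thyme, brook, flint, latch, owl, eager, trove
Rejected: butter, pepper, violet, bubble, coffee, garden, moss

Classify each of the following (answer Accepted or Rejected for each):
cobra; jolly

Accepted, Accepted

The common property of the 'Accepted' items is: odd length. No 'Rejected' item has it.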